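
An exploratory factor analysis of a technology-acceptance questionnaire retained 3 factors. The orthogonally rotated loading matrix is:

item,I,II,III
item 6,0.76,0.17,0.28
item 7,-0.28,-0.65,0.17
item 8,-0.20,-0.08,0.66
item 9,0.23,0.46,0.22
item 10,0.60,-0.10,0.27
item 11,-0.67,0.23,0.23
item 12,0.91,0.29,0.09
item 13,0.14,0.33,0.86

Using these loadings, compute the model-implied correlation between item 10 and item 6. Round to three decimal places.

0.515

r̂ = Σ λ_i·λ_j across factors = (0.60)(0.76) + (-0.10)(0.17) + (0.27)(0.28)
  = +0.4560 -0.0170 +0.0756 = 0.5146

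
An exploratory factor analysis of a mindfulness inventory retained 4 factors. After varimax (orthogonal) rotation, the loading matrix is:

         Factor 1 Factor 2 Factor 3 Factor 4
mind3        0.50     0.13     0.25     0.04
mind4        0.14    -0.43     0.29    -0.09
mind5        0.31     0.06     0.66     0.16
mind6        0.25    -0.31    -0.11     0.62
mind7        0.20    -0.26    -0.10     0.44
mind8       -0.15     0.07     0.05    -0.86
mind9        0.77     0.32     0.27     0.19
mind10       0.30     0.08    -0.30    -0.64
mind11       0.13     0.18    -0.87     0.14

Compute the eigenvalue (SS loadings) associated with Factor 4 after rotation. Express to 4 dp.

SS loadings for Factor 4 = 0.04² + (-0.09)² + 0.16² + 0.62² + 0.44² + (-0.86)² + 0.19² + (-0.64)² + 0.14² = 0.0016 + 0.0081 + 0.0256 + 0.3844 + 0.1936 + 0.7396 + 0.0361 + 0.4096 + 0.0196 = 1.8182

1.8182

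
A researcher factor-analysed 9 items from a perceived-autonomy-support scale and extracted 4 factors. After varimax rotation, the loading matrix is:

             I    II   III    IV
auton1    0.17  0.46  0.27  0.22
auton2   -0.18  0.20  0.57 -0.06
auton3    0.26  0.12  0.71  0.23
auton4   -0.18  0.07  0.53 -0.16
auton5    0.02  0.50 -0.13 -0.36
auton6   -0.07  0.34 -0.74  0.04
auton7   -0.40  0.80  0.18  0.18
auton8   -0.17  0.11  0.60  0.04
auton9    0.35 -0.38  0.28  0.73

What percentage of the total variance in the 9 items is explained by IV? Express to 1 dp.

9.2%

SS loadings for IV = 0.22² + (-0.06)² + 0.23² + (-0.16)² + (-0.36)² + 0.04² + 0.18² + 0.04² + 0.73² = 0.8286
With 9 standardized items, total variance = 9. Proportion = 0.8286/9 = 0.0921 → 9.21%.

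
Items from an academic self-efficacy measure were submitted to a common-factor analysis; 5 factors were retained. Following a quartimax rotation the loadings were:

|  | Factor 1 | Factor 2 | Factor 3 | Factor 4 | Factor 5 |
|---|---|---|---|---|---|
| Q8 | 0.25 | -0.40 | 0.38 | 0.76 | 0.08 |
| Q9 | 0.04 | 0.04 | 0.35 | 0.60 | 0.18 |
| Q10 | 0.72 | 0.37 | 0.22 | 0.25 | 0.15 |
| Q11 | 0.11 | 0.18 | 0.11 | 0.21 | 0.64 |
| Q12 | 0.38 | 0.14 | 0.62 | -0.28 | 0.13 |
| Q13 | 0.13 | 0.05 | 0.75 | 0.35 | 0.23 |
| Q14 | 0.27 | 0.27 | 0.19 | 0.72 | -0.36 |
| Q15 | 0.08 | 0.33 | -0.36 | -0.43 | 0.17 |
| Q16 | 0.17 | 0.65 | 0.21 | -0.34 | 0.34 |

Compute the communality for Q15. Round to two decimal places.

h² = 0.08² + 0.33² + (-0.36)² + (-0.43)² + 0.17² = 0.0064 + 0.1089 + 0.1296 + 0.1849 + 0.0289 = 0.4587

0.46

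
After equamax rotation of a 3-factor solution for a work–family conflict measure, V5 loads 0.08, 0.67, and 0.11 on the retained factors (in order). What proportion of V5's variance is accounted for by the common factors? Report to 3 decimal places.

0.467

h² = 0.08² + 0.67² + 0.11² = 0.0064 + 0.4489 + 0.0121 = 0.4674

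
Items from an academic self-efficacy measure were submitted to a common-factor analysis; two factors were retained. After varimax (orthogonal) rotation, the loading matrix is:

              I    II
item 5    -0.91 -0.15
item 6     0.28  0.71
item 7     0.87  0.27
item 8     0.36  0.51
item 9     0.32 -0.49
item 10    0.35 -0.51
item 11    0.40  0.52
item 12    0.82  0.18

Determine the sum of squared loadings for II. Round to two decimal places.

1.66

SS loadings for II = (-0.15)² + 0.71² + 0.27² + 0.51² + (-0.49)² + (-0.51)² + 0.52² + 0.18² = 0.0225 + 0.5041 + 0.0729 + 0.2601 + 0.2401 + 0.2601 + 0.2704 + 0.0324 = 1.6626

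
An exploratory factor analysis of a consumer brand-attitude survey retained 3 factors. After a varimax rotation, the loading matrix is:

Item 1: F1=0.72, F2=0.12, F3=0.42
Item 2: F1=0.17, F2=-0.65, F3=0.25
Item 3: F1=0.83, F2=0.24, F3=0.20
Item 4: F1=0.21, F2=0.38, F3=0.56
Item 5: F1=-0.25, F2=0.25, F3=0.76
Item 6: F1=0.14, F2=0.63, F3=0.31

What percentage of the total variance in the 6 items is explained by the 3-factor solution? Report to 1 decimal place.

62.1%

SS loadings by factor: 1.3624, 1.0983, 1.2662; total = 3.7269.
Total variance with 6 standardized items is 6, so the solution explains 3.7269/6 = 0.6211 = 62.12%.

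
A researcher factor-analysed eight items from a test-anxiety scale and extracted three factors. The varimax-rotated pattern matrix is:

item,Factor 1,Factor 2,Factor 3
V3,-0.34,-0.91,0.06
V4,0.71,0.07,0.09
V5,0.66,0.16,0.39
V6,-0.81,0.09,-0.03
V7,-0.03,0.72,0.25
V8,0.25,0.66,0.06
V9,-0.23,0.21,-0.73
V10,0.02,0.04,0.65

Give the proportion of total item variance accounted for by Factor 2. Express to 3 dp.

0.233

SS loadings for Factor 2 = (-0.91)² + 0.07² + 0.16² + 0.09² + 0.72² + 0.66² + 0.21² + 0.04² = 1.8664
Proportion of variance = 1.8664 / 8 = 0.2333.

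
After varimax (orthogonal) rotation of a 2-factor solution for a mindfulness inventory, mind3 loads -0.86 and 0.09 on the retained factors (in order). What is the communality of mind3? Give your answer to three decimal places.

0.748

h² = (-0.86)² + 0.09² = 0.7396 + 0.0081 = 0.7477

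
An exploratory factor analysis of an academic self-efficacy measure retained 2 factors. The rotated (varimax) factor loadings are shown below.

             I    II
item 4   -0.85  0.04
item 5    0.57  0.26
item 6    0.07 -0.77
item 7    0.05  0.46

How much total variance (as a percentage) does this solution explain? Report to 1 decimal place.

Communalities: 0.7241, 0.3925, 0.5978, 0.2141; Σh² = 1.9285.
Total variance with 4 standardized items is 4, so the solution explains 1.9285/4 = 0.4821 = 48.21%.

48.2%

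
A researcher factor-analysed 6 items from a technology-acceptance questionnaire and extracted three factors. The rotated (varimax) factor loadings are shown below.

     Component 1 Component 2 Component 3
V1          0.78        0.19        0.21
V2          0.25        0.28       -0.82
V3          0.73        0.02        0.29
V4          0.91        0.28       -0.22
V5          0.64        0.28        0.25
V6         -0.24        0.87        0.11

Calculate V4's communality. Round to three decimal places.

h² = 0.91² + 0.28² + (-0.22)² = 0.8281 + 0.0784 + 0.0484 = 0.9549

0.955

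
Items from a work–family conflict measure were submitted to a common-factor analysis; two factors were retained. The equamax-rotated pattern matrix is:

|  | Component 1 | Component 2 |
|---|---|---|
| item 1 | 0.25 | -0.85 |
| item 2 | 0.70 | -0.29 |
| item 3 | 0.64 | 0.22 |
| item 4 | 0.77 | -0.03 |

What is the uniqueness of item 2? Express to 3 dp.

h² = 0.70² + (-0.29)² = 0.4900 + 0.0841 = 0.5741
Uniqueness u² = 1 − h² = 1 − 0.5741 = 0.4259

0.426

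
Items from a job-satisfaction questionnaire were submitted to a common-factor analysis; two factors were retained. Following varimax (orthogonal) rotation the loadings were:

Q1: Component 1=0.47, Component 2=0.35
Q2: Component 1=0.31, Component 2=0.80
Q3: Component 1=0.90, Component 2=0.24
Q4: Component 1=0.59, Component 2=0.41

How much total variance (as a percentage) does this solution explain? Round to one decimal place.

SS loadings by factor: 1.4751, 0.9882; total = 2.4633.
Total variance with 4 standardized items is 4, so the solution explains 2.4633/4 = 0.6158 = 61.58%.

61.6%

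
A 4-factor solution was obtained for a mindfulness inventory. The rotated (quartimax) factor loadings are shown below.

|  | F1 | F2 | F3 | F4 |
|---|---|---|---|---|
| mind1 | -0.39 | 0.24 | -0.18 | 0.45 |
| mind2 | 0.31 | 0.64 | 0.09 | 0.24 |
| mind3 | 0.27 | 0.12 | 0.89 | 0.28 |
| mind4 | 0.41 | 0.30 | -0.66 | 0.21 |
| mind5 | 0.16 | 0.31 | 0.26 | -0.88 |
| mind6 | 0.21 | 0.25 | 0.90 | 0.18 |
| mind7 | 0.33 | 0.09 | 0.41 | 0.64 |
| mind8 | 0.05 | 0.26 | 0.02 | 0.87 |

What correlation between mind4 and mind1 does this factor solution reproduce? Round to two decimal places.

r̂ = Σ λ_i·λ_j across factors = (0.41)(-0.39) + (0.30)(0.24) + (-0.66)(-0.18) + (0.21)(0.45)
  = -0.1599 +0.0720 +0.1188 +0.0945 = 0.1254

0.13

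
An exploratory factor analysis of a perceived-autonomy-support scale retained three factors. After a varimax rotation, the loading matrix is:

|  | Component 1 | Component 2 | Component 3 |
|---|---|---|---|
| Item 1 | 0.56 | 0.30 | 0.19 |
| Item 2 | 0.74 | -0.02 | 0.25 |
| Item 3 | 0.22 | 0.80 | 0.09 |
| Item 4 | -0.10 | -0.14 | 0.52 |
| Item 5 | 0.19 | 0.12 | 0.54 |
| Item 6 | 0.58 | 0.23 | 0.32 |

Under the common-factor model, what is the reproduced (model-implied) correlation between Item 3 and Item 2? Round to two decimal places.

r̂ = Σ λ_i·λ_j across factors = (0.22)(0.74) + (0.80)(-0.02) + (0.09)(0.25)
  = +0.1628 -0.0160 +0.0225 = 0.1693

0.17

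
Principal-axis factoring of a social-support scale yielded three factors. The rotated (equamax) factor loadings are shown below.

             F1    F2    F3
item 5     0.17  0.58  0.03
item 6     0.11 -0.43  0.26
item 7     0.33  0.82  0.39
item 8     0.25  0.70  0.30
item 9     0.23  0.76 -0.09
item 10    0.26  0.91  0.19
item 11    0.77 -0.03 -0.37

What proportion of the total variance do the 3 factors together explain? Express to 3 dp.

0.644

Communalities: 0.3662, 0.2646, 0.9334, 0.6425, 0.6386, 0.9318, 0.7307; Σh² = 4.5078.
Total variance with 7 standardized items is 7, so the solution explains 4.5078/7 = 0.6440.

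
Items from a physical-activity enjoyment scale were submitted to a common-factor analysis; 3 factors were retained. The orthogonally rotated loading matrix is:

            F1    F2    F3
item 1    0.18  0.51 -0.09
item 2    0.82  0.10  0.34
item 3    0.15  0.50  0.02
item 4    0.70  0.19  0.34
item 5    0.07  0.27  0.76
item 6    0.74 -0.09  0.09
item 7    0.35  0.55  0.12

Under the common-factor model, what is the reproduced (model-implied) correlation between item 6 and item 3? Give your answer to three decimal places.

r̂ = Σ λ_i·λ_j across factors = (0.74)(0.15) + (-0.09)(0.50) + (0.09)(0.02)
  = +0.1110 -0.0450 +0.0018 = 0.0678

0.068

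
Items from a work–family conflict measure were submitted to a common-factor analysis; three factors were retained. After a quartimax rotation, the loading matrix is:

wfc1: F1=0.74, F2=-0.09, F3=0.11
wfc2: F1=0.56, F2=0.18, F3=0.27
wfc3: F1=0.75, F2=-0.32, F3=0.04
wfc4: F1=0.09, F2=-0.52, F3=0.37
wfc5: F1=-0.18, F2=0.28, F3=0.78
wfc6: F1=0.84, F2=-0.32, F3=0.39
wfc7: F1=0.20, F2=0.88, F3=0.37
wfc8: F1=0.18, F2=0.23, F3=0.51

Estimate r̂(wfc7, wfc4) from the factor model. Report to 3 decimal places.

-0.303

r̂ = Σ λ_i·λ_j across factors = (0.20)(0.09) + (0.88)(-0.52) + (0.37)(0.37)
  = +0.0180 -0.4576 +0.1369 = -0.3027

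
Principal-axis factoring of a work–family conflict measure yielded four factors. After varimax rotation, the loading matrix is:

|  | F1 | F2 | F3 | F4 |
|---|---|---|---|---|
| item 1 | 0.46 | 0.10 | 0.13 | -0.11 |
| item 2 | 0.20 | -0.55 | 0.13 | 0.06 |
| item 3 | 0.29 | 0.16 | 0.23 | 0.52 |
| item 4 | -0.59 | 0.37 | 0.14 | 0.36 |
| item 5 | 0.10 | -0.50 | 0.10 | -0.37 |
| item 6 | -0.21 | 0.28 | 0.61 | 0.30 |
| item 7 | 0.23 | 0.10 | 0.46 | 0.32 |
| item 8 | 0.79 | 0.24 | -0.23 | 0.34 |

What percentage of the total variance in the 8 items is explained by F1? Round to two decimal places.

17.69%

SS loadings for F1 = 0.46² + 0.20² + 0.29² + (-0.59)² + 0.10² + (-0.21)² + 0.23² + 0.79² = 1.4149
With 8 standardized items, total variance = 8. Proportion = 1.4149/8 = 0.1769 → 17.69%.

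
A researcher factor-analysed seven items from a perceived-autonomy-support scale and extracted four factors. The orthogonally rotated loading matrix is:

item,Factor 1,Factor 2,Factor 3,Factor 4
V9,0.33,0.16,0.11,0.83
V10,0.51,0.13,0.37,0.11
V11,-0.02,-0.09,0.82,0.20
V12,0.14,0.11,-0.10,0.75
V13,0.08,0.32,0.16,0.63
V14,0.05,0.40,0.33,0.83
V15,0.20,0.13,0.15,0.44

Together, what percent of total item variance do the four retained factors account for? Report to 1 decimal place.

62.2%

Communalities: 0.8355, 0.4260, 0.7209, 0.6042, 0.5313, 0.9603, 0.2730; Σh² = 4.3512.
Total variance with 7 standardized items is 7, so the solution explains 4.3512/7 = 0.6216 = 62.16%.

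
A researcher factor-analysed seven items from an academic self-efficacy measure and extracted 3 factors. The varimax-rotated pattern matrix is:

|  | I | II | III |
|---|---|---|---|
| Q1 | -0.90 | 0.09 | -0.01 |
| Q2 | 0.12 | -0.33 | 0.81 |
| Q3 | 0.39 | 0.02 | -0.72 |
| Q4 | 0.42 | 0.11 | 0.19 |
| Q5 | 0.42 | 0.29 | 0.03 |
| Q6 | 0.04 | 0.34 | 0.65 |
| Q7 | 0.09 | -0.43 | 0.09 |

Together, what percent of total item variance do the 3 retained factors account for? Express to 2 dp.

49.93%

SS loadings by factor: 1.3390, 0.5141, 1.6422; total = 3.4953.
Total variance with 7 standardized items is 7, so the solution explains 3.4953/7 = 0.4993 = 49.93%.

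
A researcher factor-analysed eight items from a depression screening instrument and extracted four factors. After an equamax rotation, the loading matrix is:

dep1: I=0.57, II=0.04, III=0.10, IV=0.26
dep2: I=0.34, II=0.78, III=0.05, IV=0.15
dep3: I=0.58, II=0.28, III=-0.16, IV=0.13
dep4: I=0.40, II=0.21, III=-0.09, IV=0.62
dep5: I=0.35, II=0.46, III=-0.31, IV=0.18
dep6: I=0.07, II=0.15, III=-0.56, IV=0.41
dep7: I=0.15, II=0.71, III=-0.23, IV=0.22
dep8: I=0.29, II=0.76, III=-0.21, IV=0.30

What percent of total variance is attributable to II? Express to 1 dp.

SS loadings for II = 0.04² + 0.78² + 0.28² + 0.21² + 0.46² + 0.15² + 0.71² + 0.76² = 2.0483
With 8 standardized items, total variance = 8. Proportion = 2.0483/8 = 0.2560 → 25.60%.

25.6%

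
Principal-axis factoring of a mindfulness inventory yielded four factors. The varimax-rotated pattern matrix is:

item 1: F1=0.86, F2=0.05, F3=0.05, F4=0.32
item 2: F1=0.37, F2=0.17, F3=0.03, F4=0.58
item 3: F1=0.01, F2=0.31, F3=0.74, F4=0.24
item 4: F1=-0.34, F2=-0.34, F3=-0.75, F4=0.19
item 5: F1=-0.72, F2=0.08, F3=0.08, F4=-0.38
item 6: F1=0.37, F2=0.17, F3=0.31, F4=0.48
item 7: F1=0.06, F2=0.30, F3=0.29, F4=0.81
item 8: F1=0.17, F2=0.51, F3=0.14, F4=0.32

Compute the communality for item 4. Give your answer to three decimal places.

0.830

h² = (-0.34)² + (-0.34)² + (-0.75)² + 0.19² = 0.1156 + 0.1156 + 0.5625 + 0.0361 = 0.8298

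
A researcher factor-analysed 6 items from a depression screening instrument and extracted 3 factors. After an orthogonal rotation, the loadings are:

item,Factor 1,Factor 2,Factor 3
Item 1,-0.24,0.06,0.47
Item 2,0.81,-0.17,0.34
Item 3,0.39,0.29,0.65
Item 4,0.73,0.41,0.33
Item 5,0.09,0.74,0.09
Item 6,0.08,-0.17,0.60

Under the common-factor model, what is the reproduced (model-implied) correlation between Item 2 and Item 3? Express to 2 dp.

0.49

r̂ = Σ λ_i·λ_j across factors = (0.81)(0.39) + (-0.17)(0.29) + (0.34)(0.65)
  = +0.3159 -0.0493 +0.2210 = 0.4876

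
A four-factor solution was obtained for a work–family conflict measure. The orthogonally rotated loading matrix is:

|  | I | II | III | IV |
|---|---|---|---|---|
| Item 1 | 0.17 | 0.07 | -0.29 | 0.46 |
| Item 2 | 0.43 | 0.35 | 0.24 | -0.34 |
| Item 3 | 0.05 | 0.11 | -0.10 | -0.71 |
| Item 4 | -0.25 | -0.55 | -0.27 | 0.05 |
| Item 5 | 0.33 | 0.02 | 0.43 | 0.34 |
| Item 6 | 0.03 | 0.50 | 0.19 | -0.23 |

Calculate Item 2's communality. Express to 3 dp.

0.481

h² = 0.43² + 0.35² + 0.24² + (-0.34)² = 0.1849 + 0.1225 + 0.0576 + 0.1156 = 0.4806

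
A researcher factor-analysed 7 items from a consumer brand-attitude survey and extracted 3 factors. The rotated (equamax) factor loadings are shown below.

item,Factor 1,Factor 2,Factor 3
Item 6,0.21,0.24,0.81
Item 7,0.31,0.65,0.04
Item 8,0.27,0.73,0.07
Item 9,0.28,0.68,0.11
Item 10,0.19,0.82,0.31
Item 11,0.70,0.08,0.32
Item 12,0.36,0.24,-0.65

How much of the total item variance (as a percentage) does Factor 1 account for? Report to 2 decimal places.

SS loadings for Factor 1 = 0.21² + 0.31² + 0.27² + 0.28² + 0.19² + 0.70² + 0.36² = 0.9472
With 7 standardized items, total variance = 7. Proportion = 0.9472/7 = 0.1353 → 13.53%.

13.53%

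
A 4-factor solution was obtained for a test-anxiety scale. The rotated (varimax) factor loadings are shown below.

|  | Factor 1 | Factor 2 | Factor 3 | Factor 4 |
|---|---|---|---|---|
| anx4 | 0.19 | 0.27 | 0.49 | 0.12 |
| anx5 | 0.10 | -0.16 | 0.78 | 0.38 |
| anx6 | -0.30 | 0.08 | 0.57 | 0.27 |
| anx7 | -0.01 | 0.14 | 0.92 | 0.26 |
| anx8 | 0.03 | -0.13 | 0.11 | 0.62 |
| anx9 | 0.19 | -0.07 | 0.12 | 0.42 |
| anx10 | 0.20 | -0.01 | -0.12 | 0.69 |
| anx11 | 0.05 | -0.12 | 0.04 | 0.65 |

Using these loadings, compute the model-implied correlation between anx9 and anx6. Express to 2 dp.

r̂ = Σ λ_i·λ_j across factors = (0.19)(-0.30) + (-0.07)(0.08) + (0.12)(0.57) + (0.42)(0.27)
  = -0.0570 -0.0056 +0.0684 +0.1134 = 0.1192

0.12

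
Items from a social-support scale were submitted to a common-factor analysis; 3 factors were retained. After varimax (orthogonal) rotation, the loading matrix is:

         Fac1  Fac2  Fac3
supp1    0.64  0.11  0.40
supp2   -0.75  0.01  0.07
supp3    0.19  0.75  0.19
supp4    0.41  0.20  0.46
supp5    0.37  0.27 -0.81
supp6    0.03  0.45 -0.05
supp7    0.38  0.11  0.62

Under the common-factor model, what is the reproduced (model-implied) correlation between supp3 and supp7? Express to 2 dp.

0.27

r̂ = Σ λ_i·λ_j across factors = (0.19)(0.38) + (0.75)(0.11) + (0.19)(0.62)
  = +0.0722 +0.0825 +0.1178 = 0.2725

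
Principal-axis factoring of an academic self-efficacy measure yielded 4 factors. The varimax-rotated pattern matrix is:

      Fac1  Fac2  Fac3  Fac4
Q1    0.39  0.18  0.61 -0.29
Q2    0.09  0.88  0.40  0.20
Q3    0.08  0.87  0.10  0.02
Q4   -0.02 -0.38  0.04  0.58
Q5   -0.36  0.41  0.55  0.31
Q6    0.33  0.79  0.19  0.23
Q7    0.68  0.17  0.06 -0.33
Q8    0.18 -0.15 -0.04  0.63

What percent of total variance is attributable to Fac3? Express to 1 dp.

11.1%

SS loadings for Fac3 = 0.61² + 0.40² + 0.10² + 0.04² + 0.55² + 0.19² + 0.06² + (-0.04)² = 0.8875
With 8 standardized items, total variance = 8. Proportion = 0.8875/8 = 0.1109 → 11.09%.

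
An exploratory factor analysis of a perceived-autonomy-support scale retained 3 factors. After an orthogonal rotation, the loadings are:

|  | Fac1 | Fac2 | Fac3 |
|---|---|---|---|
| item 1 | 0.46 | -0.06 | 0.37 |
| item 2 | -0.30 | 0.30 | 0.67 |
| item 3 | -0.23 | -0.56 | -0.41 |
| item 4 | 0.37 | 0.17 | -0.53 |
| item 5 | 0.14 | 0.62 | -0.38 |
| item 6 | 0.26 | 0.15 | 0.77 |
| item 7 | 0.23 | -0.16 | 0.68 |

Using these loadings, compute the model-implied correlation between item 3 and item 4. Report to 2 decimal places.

0.04

r̂ = Σ λ_i·λ_j across factors = (-0.23)(0.37) + (-0.56)(0.17) + (-0.41)(-0.53)
  = -0.0851 -0.0952 +0.2173 = 0.0370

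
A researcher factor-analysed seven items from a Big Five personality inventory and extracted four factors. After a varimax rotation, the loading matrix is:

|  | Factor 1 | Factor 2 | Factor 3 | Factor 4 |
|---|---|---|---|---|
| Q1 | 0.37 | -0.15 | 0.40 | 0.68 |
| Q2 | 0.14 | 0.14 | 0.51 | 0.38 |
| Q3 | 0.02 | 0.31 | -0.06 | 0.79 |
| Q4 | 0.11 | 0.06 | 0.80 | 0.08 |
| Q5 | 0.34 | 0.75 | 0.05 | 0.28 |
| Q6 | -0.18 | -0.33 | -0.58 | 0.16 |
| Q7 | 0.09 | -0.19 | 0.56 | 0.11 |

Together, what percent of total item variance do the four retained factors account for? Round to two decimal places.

60.63%

SS loadings by factor: 0.3251, 0.8493, 1.7162, 1.3534; total = 4.2440.
Total variance with 7 standardized items is 7, so the solution explains 4.2440/7 = 0.6063 = 60.63%.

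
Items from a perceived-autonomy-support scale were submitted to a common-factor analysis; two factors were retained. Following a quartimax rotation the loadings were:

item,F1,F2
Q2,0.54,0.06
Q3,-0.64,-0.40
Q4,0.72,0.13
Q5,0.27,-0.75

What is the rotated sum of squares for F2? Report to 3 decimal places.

0.743

SS loadings for F2 = 0.06² + (-0.40)² + 0.13² + (-0.75)² = 0.0036 + 0.1600 + 0.0169 + 0.5625 = 0.7430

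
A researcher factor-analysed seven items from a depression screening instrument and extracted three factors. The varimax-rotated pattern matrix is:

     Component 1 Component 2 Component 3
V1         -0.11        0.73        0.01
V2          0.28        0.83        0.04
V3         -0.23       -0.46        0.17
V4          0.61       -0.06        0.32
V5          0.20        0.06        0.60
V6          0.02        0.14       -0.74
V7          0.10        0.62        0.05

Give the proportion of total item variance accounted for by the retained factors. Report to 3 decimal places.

0.493

Communalities: 0.5451, 0.7689, 0.2934, 0.4781, 0.4036, 0.5676, 0.3969; Σh² = 3.4536.
Total variance with 7 standardized items is 7, so the solution explains 3.4536/7 = 0.4934.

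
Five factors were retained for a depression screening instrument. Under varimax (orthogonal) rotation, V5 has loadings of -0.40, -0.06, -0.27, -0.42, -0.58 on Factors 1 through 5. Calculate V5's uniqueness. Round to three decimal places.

h² = (-0.40)² + (-0.06)² + (-0.27)² + (-0.42)² + (-0.58)² = 0.1600 + 0.0036 + 0.0729 + 0.1764 + 0.3364 = 0.7493
Uniqueness u² = 1 − h² = 1 − 0.7493 = 0.2507

0.251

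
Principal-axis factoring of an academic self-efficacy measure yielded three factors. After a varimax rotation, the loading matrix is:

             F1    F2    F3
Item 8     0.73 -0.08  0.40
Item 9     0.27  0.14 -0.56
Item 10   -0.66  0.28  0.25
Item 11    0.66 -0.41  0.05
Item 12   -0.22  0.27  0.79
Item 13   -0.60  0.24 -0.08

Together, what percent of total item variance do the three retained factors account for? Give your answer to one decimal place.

SS loadings by factor: 1.8854, 0.4030, 1.1691; total = 3.4575.
Total variance with 6 standardized items is 6, so the solution explains 3.4575/6 = 0.5763 = 57.62%.

57.6%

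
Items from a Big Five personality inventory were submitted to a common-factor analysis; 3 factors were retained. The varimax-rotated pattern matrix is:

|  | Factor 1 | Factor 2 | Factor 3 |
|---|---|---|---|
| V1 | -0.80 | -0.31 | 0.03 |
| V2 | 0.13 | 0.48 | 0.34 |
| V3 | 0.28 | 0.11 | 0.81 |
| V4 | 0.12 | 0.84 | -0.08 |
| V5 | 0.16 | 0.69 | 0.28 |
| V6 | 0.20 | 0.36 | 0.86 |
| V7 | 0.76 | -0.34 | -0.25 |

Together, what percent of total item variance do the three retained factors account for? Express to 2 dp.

Communalities: 0.7370, 0.3629, 0.7466, 0.7264, 0.5801, 0.9092, 0.7557; Σh² = 4.8179.
Total variance with 7 standardized items is 7, so the solution explains 4.8179/7 = 0.6883 = 68.83%.

68.83%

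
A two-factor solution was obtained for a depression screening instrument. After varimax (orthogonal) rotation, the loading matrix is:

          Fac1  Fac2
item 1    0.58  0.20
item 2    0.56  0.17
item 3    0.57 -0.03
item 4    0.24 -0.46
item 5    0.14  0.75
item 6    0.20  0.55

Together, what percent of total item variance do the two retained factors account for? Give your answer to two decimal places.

37.31%

Communalities: 0.3764, 0.3425, 0.3258, 0.2692, 0.5821, 0.3425; Σh² = 2.2385.
Total variance with 6 standardized items is 6, so the solution explains 2.2385/6 = 0.3731 = 37.31%.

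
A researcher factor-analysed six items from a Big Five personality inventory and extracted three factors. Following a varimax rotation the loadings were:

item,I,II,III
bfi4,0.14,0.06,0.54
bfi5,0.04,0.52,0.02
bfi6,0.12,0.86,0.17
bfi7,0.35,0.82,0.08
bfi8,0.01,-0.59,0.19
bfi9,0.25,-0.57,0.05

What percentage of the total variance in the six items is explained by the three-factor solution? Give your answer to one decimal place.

49.1%

Communalities: 0.3148, 0.2724, 0.7829, 0.8013, 0.3843, 0.3899; Σh² = 2.9456.
Total variance with 6 standardized items is 6, so the solution explains 2.9456/6 = 0.4909 = 49.09%.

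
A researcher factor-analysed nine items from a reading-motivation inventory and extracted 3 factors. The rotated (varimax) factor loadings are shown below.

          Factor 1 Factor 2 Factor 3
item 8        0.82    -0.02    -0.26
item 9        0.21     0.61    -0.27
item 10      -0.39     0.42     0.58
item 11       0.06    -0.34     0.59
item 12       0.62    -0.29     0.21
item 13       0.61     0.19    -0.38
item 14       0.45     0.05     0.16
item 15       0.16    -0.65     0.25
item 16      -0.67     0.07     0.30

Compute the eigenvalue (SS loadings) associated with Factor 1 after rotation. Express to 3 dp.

SS loadings for Factor 1 = 0.82² + 0.21² + (-0.39)² + 0.06² + 0.62² + 0.61² + 0.45² + 0.16² + (-0.67)² = 0.6724 + 0.0441 + 0.1521 + 0.0036 + 0.3844 + 0.3721 + 0.2025 + 0.0256 + 0.4489 = 2.3057

2.306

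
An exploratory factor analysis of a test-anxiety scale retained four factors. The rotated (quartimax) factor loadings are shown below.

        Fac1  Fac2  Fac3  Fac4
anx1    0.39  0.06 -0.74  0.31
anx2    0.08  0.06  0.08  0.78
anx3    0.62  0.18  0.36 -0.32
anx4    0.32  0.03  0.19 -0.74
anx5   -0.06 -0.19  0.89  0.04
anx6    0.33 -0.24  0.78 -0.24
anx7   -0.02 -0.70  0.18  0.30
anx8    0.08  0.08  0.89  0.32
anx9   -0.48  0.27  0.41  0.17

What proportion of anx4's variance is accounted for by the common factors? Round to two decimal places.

h² = 0.32² + 0.03² + 0.19² + (-0.74)² = 0.1024 + 0.0009 + 0.0361 + 0.5476 = 0.6870

0.69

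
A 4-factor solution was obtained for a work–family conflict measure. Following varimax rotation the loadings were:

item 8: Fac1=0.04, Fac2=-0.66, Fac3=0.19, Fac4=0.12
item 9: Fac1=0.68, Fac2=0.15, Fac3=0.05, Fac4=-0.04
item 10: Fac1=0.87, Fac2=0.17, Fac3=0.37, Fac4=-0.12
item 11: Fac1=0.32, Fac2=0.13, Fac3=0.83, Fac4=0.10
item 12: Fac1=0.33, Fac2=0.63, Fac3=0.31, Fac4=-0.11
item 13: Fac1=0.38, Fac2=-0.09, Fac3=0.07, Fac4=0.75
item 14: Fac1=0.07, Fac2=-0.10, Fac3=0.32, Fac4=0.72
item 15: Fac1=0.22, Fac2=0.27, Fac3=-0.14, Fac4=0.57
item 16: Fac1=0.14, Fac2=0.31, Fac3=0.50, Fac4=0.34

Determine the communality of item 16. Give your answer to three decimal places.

0.481

h² = 0.14² + 0.31² + 0.50² + 0.34² = 0.0196 + 0.0961 + 0.2500 + 0.1156 = 0.4813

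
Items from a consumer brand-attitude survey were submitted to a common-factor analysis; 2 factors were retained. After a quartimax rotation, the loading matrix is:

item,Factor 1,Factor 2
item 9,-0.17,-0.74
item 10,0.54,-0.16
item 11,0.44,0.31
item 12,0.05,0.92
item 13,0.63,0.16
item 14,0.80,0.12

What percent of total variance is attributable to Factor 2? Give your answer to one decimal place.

SS loadings for Factor 2 = (-0.74)² + (-0.16)² + 0.31² + 0.92² + 0.16² + 0.12² = 1.5557
With 6 standardized items, total variance = 6. Proportion = 1.5557/6 = 0.2593 → 25.93%.

25.9%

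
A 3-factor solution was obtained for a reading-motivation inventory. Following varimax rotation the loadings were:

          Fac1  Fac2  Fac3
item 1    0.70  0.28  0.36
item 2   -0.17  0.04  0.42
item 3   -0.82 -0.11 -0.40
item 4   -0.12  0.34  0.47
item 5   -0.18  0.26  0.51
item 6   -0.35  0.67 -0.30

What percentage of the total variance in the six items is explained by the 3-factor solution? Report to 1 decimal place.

SS loadings by factor: 1.3606, 0.7242, 1.0370; total = 3.1218.
Total variance with 6 standardized items is 6, so the solution explains 3.1218/6 = 0.5203 = 52.03%.

52.0%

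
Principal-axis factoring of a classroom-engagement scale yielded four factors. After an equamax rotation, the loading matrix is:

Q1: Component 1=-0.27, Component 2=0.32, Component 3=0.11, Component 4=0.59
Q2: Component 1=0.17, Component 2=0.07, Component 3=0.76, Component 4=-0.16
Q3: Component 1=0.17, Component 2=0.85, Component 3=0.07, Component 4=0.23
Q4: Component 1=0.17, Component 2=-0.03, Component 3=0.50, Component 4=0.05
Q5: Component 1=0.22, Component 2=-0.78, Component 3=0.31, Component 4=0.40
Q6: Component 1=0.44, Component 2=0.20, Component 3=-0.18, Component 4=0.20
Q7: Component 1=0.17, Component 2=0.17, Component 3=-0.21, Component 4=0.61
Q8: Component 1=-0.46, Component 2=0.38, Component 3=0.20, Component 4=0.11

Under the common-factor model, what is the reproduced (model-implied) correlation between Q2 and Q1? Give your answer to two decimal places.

-0.03

r̂ = Σ λ_i·λ_j across factors = (0.17)(-0.27) + (0.07)(0.32) + (0.76)(0.11) + (-0.16)(0.59)
  = -0.0459 +0.0224 +0.0836 -0.0944 = -0.0343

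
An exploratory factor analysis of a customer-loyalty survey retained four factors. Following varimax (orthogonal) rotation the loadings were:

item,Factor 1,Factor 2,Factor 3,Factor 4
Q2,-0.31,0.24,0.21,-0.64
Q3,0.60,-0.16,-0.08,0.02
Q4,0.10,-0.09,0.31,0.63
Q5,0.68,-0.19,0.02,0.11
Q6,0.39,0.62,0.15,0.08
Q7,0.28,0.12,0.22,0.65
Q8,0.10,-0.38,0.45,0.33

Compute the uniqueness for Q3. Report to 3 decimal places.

0.608

h² = 0.60² + (-0.16)² + (-0.08)² + 0.02² = 0.3600 + 0.0256 + 0.0064 + 0.0004 = 0.3924
Uniqueness u² = 1 − h² = 1 − 0.3924 = 0.6076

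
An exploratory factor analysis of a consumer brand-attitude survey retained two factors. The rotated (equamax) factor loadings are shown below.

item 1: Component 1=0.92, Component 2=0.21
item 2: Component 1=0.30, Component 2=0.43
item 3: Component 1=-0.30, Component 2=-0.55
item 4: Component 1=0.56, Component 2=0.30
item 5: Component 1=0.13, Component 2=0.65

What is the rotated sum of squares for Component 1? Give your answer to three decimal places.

SS loadings for Component 1 = 0.92² + 0.30² + (-0.30)² + 0.56² + 0.13² = 0.8464 + 0.0900 + 0.0900 + 0.3136 + 0.0169 = 1.3569

1.357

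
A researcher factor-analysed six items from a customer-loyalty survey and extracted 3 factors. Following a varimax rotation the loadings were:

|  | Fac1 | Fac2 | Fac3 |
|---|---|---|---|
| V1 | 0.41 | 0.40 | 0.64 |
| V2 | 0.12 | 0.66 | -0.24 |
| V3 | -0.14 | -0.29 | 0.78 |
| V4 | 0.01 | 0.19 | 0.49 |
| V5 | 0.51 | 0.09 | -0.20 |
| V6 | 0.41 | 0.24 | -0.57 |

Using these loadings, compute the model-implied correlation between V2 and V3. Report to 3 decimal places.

-0.395

r̂ = Σ λ_i·λ_j across factors = (0.12)(-0.14) + (0.66)(-0.29) + (-0.24)(0.78)
  = -0.0168 -0.1914 -0.1872 = -0.3954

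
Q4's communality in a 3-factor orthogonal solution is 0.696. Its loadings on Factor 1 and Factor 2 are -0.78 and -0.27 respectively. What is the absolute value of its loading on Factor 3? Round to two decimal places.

0.12

Under orthogonal rotation h² = Σλ², so λ_Factor 3² = h² − (0.6813) = 0.696 − 0.6813 = 0.0147.
|λ| = √0.0147 = 0.1212.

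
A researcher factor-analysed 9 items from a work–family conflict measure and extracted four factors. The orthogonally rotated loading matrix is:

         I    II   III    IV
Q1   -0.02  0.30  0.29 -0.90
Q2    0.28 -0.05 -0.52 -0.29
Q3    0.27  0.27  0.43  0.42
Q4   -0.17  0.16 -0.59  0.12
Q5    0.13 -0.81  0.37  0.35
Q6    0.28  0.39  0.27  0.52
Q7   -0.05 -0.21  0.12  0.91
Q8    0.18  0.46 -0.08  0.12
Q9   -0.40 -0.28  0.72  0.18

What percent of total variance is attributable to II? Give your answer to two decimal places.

SS loadings for II = 0.30² + (-0.05)² + 0.27² + 0.16² + (-0.81)² + 0.39² + (-0.21)² + 0.46² + (-0.28)² = 1.3333
With 9 standardized items, total variance = 9. Proportion = 1.3333/9 = 0.1481 → 14.81%.

14.81%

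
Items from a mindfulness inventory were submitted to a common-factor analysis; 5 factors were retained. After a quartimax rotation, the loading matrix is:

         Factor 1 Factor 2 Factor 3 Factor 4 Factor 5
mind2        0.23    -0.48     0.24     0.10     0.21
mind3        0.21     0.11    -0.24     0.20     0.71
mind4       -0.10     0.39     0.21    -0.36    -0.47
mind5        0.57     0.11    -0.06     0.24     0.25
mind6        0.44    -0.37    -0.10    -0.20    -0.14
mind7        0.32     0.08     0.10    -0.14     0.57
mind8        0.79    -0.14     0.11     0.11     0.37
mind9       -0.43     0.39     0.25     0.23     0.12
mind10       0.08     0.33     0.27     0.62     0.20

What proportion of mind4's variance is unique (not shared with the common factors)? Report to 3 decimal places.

h² = (-0.10)² + 0.39² + 0.21² + (-0.36)² + (-0.47)² = 0.0100 + 0.1521 + 0.0441 + 0.1296 + 0.2209 = 0.5567
Uniqueness u² = 1 − h² = 1 − 0.5567 = 0.4433

0.443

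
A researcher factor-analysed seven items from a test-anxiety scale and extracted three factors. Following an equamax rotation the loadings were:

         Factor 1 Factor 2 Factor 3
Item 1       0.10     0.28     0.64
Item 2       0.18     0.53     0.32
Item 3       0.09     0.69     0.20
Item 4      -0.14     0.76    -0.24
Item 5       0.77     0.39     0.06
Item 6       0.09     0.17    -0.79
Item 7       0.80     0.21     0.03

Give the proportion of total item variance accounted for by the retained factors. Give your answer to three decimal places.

Communalities: 0.4980, 0.4157, 0.5242, 0.6548, 0.7486, 0.6611, 0.6850; Σh² = 4.1874.
Total variance with 7 standardized items is 7, so the solution explains 4.1874/7 = 0.5982.

0.598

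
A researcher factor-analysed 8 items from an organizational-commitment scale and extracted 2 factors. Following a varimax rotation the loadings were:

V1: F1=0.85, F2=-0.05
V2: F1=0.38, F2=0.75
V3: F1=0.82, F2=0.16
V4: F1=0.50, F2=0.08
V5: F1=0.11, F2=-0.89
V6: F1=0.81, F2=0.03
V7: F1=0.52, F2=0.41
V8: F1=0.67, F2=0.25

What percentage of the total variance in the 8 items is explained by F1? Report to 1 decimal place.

39.7%

SS loadings for F1 = 0.85² + 0.38² + 0.82² + 0.50² + 0.11² + 0.81² + 0.52² + 0.67² = 3.1768
With 8 standardized items, total variance = 8. Proportion = 3.1768/8 = 0.3971 → 39.71%.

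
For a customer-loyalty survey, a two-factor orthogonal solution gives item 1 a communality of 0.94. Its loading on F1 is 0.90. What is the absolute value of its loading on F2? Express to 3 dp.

Under orthogonal rotation h² = Σλ², so λ_F2² = h² − (0.8100) = 0.94 − 0.8100 = 0.1300.
|λ| = √0.1300 = 0.3606.

0.361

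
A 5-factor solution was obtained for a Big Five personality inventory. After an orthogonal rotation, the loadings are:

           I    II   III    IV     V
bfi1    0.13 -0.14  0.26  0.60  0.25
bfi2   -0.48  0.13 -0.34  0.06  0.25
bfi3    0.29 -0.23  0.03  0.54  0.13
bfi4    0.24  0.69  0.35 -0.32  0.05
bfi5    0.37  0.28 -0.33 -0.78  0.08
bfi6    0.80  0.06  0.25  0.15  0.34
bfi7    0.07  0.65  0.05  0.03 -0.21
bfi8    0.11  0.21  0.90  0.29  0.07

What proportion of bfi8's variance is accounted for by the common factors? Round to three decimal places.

h² = 0.11² + 0.21² + 0.90² + 0.29² + 0.07² = 0.0121 + 0.0441 + 0.8100 + 0.0841 + 0.0049 = 0.9552

0.955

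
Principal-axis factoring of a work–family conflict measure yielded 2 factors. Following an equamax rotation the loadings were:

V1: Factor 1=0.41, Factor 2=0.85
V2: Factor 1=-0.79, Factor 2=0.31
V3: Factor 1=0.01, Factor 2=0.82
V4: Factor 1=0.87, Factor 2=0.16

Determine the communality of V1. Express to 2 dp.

h² = 0.41² + 0.85² = 0.1681 + 0.7225 = 0.8906

0.89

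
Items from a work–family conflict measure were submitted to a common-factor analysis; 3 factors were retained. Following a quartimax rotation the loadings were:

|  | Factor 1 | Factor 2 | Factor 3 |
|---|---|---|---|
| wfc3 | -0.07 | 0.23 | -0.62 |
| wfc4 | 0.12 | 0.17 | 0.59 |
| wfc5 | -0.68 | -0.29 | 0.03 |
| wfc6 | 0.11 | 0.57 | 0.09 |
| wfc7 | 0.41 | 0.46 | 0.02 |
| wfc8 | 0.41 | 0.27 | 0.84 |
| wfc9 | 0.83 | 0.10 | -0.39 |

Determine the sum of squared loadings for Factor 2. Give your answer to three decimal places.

SS loadings for Factor 2 = 0.23² + 0.17² + (-0.29)² + 0.57² + 0.46² + 0.27² + 0.10² = 0.0529 + 0.0289 + 0.0841 + 0.3249 + 0.2116 + 0.0729 + 0.0100 = 0.7853

0.785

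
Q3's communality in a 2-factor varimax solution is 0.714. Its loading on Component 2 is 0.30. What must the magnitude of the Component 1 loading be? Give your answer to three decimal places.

0.790

Under orthogonal rotation h² = Σλ², so λ_Component 1² = h² − (0.0900) = 0.714 − 0.0900 = 0.6240.
|λ| = √0.6240 = 0.7899.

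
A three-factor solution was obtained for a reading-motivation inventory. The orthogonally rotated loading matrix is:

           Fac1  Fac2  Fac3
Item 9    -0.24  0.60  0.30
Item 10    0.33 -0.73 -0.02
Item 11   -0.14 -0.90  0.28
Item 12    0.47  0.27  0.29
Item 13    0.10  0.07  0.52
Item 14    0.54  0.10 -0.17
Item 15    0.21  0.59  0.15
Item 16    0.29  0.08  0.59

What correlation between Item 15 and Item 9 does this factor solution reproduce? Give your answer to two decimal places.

r̂ = Σ λ_i·λ_j across factors = (0.21)(-0.24) + (0.59)(0.60) + (0.15)(0.30)
  = -0.0504 +0.3540 +0.0450 = 0.3486

0.35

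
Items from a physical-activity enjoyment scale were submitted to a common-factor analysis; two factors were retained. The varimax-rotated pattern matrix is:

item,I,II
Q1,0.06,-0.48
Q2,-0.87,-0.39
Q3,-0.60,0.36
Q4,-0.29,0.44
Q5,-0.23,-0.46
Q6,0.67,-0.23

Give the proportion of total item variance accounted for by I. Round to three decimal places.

SS loadings for I = 0.06² + (-0.87)² + (-0.60)² + (-0.29)² + (-0.23)² + 0.67² = 1.7064
Proportion of variance = 1.7064 / 6 = 0.2844.

0.284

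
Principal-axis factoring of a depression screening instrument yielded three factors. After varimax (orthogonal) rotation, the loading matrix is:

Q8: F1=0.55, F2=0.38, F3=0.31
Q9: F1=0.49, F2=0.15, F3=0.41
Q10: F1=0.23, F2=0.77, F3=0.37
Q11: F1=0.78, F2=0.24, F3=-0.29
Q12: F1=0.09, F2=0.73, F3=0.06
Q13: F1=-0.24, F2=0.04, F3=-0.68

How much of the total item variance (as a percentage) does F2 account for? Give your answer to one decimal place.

SS loadings for F2 = 0.38² + 0.15² + 0.77² + 0.24² + 0.73² + 0.04² = 1.3519
With 6 standardized items, total variance = 6. Proportion = 1.3519/6 = 0.2253 → 22.53%.

22.5%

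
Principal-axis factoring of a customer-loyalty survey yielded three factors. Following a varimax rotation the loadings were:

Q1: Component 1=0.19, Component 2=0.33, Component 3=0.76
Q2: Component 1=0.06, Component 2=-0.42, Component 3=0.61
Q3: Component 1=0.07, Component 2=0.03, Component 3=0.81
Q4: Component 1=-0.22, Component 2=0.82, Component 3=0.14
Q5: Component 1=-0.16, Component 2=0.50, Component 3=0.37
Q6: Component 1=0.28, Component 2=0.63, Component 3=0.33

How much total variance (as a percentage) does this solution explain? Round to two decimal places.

SS loadings by factor: 0.1970, 1.6055, 1.8712; total = 3.6737.
Total variance with 6 standardized items is 6, so the solution explains 3.6737/6 = 0.6123 = 61.23%.

61.23%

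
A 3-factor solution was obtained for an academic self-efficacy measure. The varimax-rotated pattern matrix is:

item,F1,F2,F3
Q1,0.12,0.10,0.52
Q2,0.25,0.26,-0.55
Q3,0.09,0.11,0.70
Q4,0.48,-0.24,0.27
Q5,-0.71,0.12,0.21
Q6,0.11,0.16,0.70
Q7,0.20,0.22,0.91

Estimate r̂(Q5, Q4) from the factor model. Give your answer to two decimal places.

r̂ = Σ λ_i·λ_j across factors = (-0.71)(0.48) + (0.12)(-0.24) + (0.21)(0.27)
  = -0.3408 -0.0288 +0.0567 = -0.3129

-0.31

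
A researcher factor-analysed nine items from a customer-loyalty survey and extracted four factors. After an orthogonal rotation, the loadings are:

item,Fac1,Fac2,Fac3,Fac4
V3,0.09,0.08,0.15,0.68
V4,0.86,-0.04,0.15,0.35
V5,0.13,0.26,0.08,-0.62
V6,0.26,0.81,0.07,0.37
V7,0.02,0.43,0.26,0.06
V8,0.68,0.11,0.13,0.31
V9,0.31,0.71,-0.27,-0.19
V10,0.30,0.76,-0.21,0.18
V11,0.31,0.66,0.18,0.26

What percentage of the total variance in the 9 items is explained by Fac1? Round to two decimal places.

17.52%

SS loadings for Fac1 = 0.09² + 0.86² + 0.13² + 0.26² + 0.02² + 0.68² + 0.31² + 0.30² + 0.31² = 1.5772
With 9 standardized items, total variance = 9. Proportion = 1.5772/9 = 0.1752 → 17.52%.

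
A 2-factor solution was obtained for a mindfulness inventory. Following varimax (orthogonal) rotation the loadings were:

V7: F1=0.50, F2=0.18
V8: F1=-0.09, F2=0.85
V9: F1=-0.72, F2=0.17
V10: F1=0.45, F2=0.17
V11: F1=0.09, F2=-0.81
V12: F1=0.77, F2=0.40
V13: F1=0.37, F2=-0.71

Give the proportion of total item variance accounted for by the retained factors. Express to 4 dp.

0.5500

Communalities: 0.2824, 0.7306, 0.5473, 0.2314, 0.6642, 0.7529, 0.6410; Σh² = 3.8498.
Total variance with 7 standardized items is 7, so the solution explains 3.8498/7 = 0.5500.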